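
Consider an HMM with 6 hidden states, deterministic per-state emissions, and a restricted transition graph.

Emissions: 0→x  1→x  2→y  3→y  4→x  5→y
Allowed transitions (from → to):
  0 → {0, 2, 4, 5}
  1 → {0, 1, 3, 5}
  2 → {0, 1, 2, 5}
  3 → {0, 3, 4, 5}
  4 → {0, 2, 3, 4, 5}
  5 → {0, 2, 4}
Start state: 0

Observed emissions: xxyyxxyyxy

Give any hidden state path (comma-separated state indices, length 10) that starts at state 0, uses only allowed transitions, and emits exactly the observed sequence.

0,4,3,5,4,4,2,5,0,2

  pos 0: x in {0,1,4}, choose 0; start
  pos 1: x in {0,1,4}, choose 4; 0->4 ok
  pos 2: y in {2,3,5}, choose 3; 4->3 ok
  pos 3: y in {2,3,5}, choose 5; 3->5 ok
  pos 4: x in {0,1,4}, choose 4; 5->4 ok
  pos 5: x in {0,1,4}, choose 4; 4->4 ok
  pos 6: y in {2,3,5}, choose 2; 4->2 ok
  pos 7: y in {2,3,5}, choose 5; 2->5 ok
  pos 8: x in {0,1,4}, choose 0; 5->0 ok
  pos 9: y in {2,3,5}, choose 2; 0->2 ok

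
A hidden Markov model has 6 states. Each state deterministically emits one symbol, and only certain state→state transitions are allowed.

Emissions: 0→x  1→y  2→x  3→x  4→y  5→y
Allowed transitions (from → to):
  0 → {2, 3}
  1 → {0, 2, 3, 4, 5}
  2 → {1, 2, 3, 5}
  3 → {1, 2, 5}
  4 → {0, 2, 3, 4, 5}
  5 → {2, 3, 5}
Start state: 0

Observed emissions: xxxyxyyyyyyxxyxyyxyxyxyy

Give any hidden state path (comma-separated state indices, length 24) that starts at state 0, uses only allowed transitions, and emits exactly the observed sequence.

  0: obs=x cand={0,2,3} pick 0 [start]
  1: obs=x cand={0,2,3} pick 3 [0->3 ok]
  2: obs=x cand={0,2,3} pick 2 [3->2 ok]
  3: obs=y cand={1,4,5} pick 5 [2->5 ok]
  4: obs=x cand={0,2,3} pick 3 [5->3 ok]
  5: obs=y cand={1,4,5} pick 5 [3->5 ok]
  6: obs=y cand={1,4,5} pick 5 [5->5 ok]
  7: obs=y cand={1,4,5} pick 5 [5->5 ok]
  8: obs=y cand={1,4,5} pick 5 [5->5 ok]
  9: obs=y cand={1,4,5} pick 5 [5->5 ok]
  10: obs=y cand={1,4,5} pick 5 [5->5 ok]
  11: obs=x cand={0,2,3} pick 2 [5->2 ok]
  12: obs=x cand={0,2,3} pick 3 [2->3 ok]
  13: obs=y cand={1,4,5} pick 5 [3->5 ok]
  14: obs=x cand={0,2,3} pick 2 [5->2 ok]
  15: obs=y cand={1,4,5} pick 1 [2->1 ok]
  16: obs=y cand={1,4,5} pick 4 [1->4 ok]
  17: obs=x cand={0,2,3} pick 2 [4->2 ok]
  18: obs=y cand={1,4,5} pick 5 [2->5 ok]
  19: obs=x cand={0,2,3} pick 3 [5->3 ok]
  20: obs=y cand={1,4,5} pick 5 [3->5 ok]
  21: obs=x cand={0,2,3} pick 2 [5->2 ok]
  22: obs=y cand={1,4,5} pick 1 [2->1 ok]
  23: obs=y cand={1,4,5} pick 5 [1->5 ok]

0,3,2,5,3,5,5,5,5,5,5,2,3,5,2,1,4,2,5,3,5,2,1,5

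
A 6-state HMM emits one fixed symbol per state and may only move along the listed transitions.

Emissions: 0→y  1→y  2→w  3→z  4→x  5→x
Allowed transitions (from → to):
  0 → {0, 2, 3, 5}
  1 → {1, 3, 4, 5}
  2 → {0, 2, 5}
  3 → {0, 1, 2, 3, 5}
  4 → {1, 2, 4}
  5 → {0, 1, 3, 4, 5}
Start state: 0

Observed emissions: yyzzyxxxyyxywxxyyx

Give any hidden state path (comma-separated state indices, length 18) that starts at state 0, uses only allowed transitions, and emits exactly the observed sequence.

  pos 0: y in {0,1}, choose 0; start
  pos 1: y in {0,1}, choose 0; 0->0 ok
  pos 2: z in {3}, choose 3; 0->3 ok
  pos 3: z in {3}, choose 3; 3->3 ok
  pos 4: y in {0,1}, choose 1; 3->1 ok
  pos 5: x in {4,5}, choose 4; 1->4 ok
  pos 6: x in {4,5}, choose 4; 4->4 ok
  pos 7: x in {4,5}, choose 4; 4->4 ok
  pos 8: y in {0,1}, choose 1; 4->1 ok
  pos 9: y in {0,1}, choose 1; 1->1 ok
  pos 10: x in {4,5}, choose 5; 1->5 ok
  pos 11: y in {0,1}, choose 0; 5->0 ok
  pos 12: w in {2}, choose 2; 0->2 ok
  pos 13: x in {4,5}, choose 5; 2->5 ok
  pos 14: x in {4,5}, choose 5; 5->5 ok
  pos 15: y in {0,1}, choose 1; 5->1 ok
  pos 16: y in {0,1}, choose 1; 1->1 ok
  pos 17: x in {4,5}, choose 5; 1->5 ok

0,0,3,3,1,4,4,4,1,1,5,0,2,5,5,1,1,5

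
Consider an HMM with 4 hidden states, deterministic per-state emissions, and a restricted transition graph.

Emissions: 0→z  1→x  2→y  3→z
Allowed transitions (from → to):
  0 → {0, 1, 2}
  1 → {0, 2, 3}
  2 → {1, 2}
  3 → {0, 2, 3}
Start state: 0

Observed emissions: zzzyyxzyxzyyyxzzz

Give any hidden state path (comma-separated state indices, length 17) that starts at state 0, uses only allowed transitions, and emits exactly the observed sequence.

  0: obs=z cand={0,3} pick 0 [start]
  1: obs=z cand={0,3} pick 0 [0->0 ok]
  2: obs=z cand={0,3} pick 0 [0->0 ok]
  3: obs=y cand={2} pick 2 [0->2 ok]
  4: obs=y cand={2} pick 2 [2->2 ok]
  5: obs=x cand={1} pick 1 [2->1 ok]
  6: obs=z cand={0,3} pick 3 [1->3 ok]
  7: obs=y cand={2} pick 2 [3->2 ok]
  8: obs=x cand={1} pick 1 [2->1 ok]
  9: obs=z cand={0,3} pick 3 [1->3 ok]
  10: obs=y cand={2} pick 2 [3->2 ok]
  11: obs=y cand={2} pick 2 [2->2 ok]
  12: obs=y cand={2} pick 2 [2->2 ok]
  13: obs=x cand={1} pick 1 [2->1 ok]
  14: obs=z cand={0,3} pick 3 [1->3 ok]
  15: obs=z cand={0,3} pick 3 [3->3 ok]
  16: obs=z cand={0,3} pick 0 [3->0 ok]

0,0,0,2,2,1,3,2,1,3,2,2,2,1,3,3,0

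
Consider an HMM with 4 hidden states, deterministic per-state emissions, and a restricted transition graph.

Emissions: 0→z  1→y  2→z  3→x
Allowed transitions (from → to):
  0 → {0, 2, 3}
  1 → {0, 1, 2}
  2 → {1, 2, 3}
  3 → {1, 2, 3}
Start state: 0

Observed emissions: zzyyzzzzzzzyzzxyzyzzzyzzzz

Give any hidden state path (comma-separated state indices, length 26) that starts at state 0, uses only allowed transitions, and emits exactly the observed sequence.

0,2,1,1,0,2,2,2,2,2,2,1,0,0,3,1,2,1,2,2,2,1,0,0,2,2

  t0 'z' -> {0,2}, take 0 (start)
  t1 'z' -> {0,2}, take 2 (0->2 ok)
  t2 'y' -> {1}, take 1 (2->1 ok)
  t3 'y' -> {1}, take 1 (1->1 ok)
  t4 'z' -> {0,2}, take 0 (1->0 ok)
  t5 'z' -> {0,2}, take 2 (0->2 ok)
  t6 'z' -> {0,2}, take 2 (2->2 ok)
  t7 'z' -> {0,2}, take 2 (2->2 ok)
  t8 'z' -> {0,2}, take 2 (2->2 ok)
  t9 'z' -> {0,2}, take 2 (2->2 ok)
  t10 'z' -> {0,2}, take 2 (2->2 ok)
  t11 'y' -> {1}, take 1 (2->1 ok)
  t12 'z' -> {0,2}, take 0 (1->0 ok)
  t13 'z' -> {0,2}, take 0 (0->0 ok)
  t14 'x' -> {3}, take 3 (0->3 ok)
  t15 'y' -> {1}, take 1 (3->1 ok)
  t16 'z' -> {0,2}, take 2 (1->2 ok)
  t17 'y' -> {1}, take 1 (2->1 ok)
  t18 'z' -> {0,2}, take 2 (1->2 ok)
  t19 'z' -> {0,2}, take 2 (2->2 ok)
  t20 'z' -> {0,2}, take 2 (2->2 ok)
  t21 'y' -> {1}, take 1 (2->1 ok)
  t22 'z' -> {0,2}, take 0 (1->0 ok)
  t23 'z' -> {0,2}, take 0 (0->0 ok)
  t24 'z' -> {0,2}, take 2 (0->2 ok)
  t25 'z' -> {0,2}, take 2 (2->2 ok)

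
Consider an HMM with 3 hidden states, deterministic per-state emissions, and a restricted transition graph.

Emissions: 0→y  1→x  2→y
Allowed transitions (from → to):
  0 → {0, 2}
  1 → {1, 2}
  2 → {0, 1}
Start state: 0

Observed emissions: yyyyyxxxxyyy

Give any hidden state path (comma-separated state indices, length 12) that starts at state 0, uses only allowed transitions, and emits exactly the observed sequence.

  pos 0: y in {0,2}, choose 0; start
  pos 1: y in {0,2}, choose 2; 0->2 ok
  pos 2: y in {0,2}, choose 0; 2->0 ok
  pos 3: y in {0,2}, choose 0; 0->0 ok
  pos 4: y in {0,2}, choose 2; 0->2 ok
  pos 5: x in {1}, choose 1; 2->1 ok
  pos 6: x in {1}, choose 1; 1->1 ok
  pos 7: x in {1}, choose 1; 1->1 ok
  pos 8: x in {1}, choose 1; 1->1 ok
  pos 9: y in {0,2}, choose 2; 1->2 ok
  pos 10: y in {0,2}, choose 0; 2->0 ok
  pos 11: y in {0,2}, choose 0; 0->0 ok

0,2,0,0,2,1,1,1,1,2,0,0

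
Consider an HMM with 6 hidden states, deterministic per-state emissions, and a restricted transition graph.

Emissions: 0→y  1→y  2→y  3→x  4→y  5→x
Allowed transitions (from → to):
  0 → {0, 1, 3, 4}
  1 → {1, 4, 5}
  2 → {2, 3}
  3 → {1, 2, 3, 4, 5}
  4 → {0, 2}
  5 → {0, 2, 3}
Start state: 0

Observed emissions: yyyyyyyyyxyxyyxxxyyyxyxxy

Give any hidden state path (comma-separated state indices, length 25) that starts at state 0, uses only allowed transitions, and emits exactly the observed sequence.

0,0,0,0,1,4,2,2,2,3,1,5,0,1,5,3,5,0,0,0,3,1,5,3,1

  pos 0: y in {0,1,2,4}, choose 0; start
  pos 1: y in {0,1,2,4}, choose 0; 0->0 ok
  pos 2: y in {0,1,2,4}, choose 0; 0->0 ok
  pos 3: y in {0,1,2,4}, choose 0; 0->0 ok
  pos 4: y in {0,1,2,4}, choose 1; 0->1 ok
  pos 5: y in {0,1,2,4}, choose 4; 1->4 ok
  pos 6: y in {0,1,2,4}, choose 2; 4->2 ok
  pos 7: y in {0,1,2,4}, choose 2; 2->2 ok
  pos 8: y in {0,1,2,4}, choose 2; 2->2 ok
  pos 9: x in {3,5}, choose 3; 2->3 ok
  pos 10: y in {0,1,2,4}, choose 1; 3->1 ok
  pos 11: x in {3,5}, choose 5; 1->5 ok
  pos 12: y in {0,1,2,4}, choose 0; 5->0 ok
  pos 13: y in {0,1,2,4}, choose 1; 0->1 ok
  pos 14: x in {3,5}, choose 5; 1->5 ok
  pos 15: x in {3,5}, choose 3; 5->3 ok
  pos 16: x in {3,5}, choose 5; 3->5 ok
  pos 17: y in {0,1,2,4}, choose 0; 5->0 ok
  pos 18: y in {0,1,2,4}, choose 0; 0->0 ok
  pos 19: y in {0,1,2,4}, choose 0; 0->0 ok
  pos 20: x in {3,5}, choose 3; 0->3 ok
  pos 21: y in {0,1,2,4}, choose 1; 3->1 ok
  pos 22: x in {3,5}, choose 5; 1->5 ok
  pos 23: x in {3,5}, choose 3; 5->3 ok
  pos 24: y in {0,1,2,4}, choose 1; 3->1 ok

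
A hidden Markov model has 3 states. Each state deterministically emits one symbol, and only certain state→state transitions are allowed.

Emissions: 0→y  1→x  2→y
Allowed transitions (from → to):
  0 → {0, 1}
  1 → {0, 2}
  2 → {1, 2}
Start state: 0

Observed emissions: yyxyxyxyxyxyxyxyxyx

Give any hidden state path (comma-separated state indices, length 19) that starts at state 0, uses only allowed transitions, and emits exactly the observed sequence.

0,0,1,0,1,2,1,2,1,2,1,2,1,2,1,2,1,0,1

  t0 'y' -> {0,2}, take 0 (start)
  t1 'y' -> {0,2}, take 0 (0->0 ok)
  t2 'x' -> {1}, take 1 (0->1 ok)
  t3 'y' -> {0,2}, take 0 (1->0 ok)
  t4 'x' -> {1}, take 1 (0->1 ok)
  t5 'y' -> {0,2}, take 2 (1->2 ok)
  t6 'x' -> {1}, take 1 (2->1 ok)
  t7 'y' -> {0,2}, take 2 (1->2 ok)
  t8 'x' -> {1}, take 1 (2->1 ok)
  t9 'y' -> {0,2}, take 2 (1->2 ok)
  t10 'x' -> {1}, take 1 (2->1 ok)
  t11 'y' -> {0,2}, take 2 (1->2 ok)
  t12 'x' -> {1}, take 1 (2->1 ok)
  t13 'y' -> {0,2}, take 2 (1->2 ok)
  t14 'x' -> {1}, take 1 (2->1 ok)
  t15 'y' -> {0,2}, take 2 (1->2 ok)
  t16 'x' -> {1}, take 1 (2->1 ok)
  t17 'y' -> {0,2}, take 0 (1->0 ok)
  t18 'x' -> {1}, take 1 (0->1 ok)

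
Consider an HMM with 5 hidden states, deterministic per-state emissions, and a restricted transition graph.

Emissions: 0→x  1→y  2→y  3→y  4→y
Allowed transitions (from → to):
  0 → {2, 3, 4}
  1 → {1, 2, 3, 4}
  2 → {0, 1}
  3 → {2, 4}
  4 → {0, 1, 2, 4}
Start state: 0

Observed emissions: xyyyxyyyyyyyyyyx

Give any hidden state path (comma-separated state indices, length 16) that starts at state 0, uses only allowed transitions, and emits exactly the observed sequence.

  pos 0: x in {0}, choose 0; start
  pos 1: y in {1,2,3,4}, choose 4; 0->4 ok
  pos 2: y in {1,2,3,4}, choose 1; 4->1 ok
  pos 3: y in {1,2,3,4}, choose 2; 1->2 ok
  pos 4: x in {0}, choose 0; 2->0 ok
  pos 5: y in {1,2,3,4}, choose 2; 0->2 ok
  pos 6: y in {1,2,3,4}, choose 1; 2->1 ok
  pos 7: y in {1,2,3,4}, choose 2; 1->2 ok
  pos 8: y in {1,2,3,4}, choose 1; 2->1 ok
  pos 9: y in {1,2,3,4}, choose 1; 1->1 ok
  pos 10: y in {1,2,3,4}, choose 1; 1->1 ok
  pos 11: y in {1,2,3,4}, choose 1; 1->1 ok
  pos 12: y in {1,2,3,4}, choose 1; 1->1 ok
  pos 13: y in {1,2,3,4}, choose 3; 1->3 ok
  pos 14: y in {1,2,3,4}, choose 2; 3->2 ok
  pos 15: x in {0}, choose 0; 2->0 ok

0,4,1,2,0,2,1,2,1,1,1,1,1,3,2,0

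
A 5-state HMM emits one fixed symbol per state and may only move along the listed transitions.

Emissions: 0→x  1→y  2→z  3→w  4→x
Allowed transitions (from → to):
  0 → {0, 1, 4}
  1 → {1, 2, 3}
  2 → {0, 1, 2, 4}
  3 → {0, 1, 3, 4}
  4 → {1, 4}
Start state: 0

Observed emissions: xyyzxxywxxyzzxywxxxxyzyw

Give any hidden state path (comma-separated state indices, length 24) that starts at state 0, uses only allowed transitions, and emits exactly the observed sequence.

  t0 'x' -> {0,4}, take 0 (start)
  t1 'y' -> {1}, take 1 (0->1 ok)
  t2 'y' -> {1}, take 1 (1->1 ok)
  t3 'z' -> {2}, take 2 (1->2 ok)
  t4 'x' -> {0,4}, take 0 (2->0 ok)
  t5 'x' -> {0,4}, take 4 (0->4 ok)
  t6 'y' -> {1}, take 1 (4->1 ok)
  t7 'w' -> {3}, take 3 (1->3 ok)
  t8 'x' -> {0,4}, take 4 (3->4 ok)
  t9 'x' -> {0,4}, take 4 (4->4 ok)
  t10 'y' -> {1}, take 1 (4->1 ok)
  t11 'z' -> {2}, take 2 (1->2 ok)
  t12 'z' -> {2}, take 2 (2->2 ok)
  t13 'x' -> {0,4}, take 0 (2->0 ok)
  t14 'y' -> {1}, take 1 (0->1 ok)
  t15 'w' -> {3}, take 3 (1->3 ok)
  t16 'x' -> {0,4}, take 0 (3->0 ok)
  t17 'x' -> {0,4}, take 0 (0->0 ok)
  t18 'x' -> {0,4}, take 0 (0->0 ok)
  t19 'x' -> {0,4}, take 4 (0->4 ok)
  t20 'y' -> {1}, take 1 (4->1 ok)
  t21 'z' -> {2}, take 2 (1->2 ok)
  t22 'y' -> {1}, take 1 (2->1 ok)
  t23 'w' -> {3}, take 3 (1->3 ok)

0,1,1,2,0,4,1,3,4,4,1,2,2,0,1,3,0,0,0,4,1,2,1,3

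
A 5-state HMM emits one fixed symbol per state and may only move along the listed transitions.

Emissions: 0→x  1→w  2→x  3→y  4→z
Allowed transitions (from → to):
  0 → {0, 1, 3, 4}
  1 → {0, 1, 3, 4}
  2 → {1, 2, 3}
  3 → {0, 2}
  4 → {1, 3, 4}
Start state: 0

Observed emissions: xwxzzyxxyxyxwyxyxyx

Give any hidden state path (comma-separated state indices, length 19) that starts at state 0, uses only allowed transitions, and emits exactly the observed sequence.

  pos 0: x in {0,2}, choose 0; start
  pos 1: w in {1}, choose 1; 0->1 ok
  pos 2: x in {0,2}, choose 0; 1->0 ok
  pos 3: z in {4}, choose 4; 0->4 ok
  pos 4: z in {4}, choose 4; 4->4 ok
  pos 5: y in {3}, choose 3; 4->3 ok
  pos 6: x in {0,2}, choose 2; 3->2 ok
  pos 7: x in {0,2}, choose 2; 2->2 ok
  pos 8: y in {3}, choose 3; 2->3 ok
  pos 9: x in {0,2}, choose 0; 3->0 ok
  pos 10: y in {3}, choose 3; 0->3 ok
  pos 11: x in {0,2}, choose 2; 3->2 ok
  pos 12: w in {1}, choose 1; 2->1 ok
  pos 13: y in {3}, choose 3; 1->3 ok
  pos 14: x in {0,2}, choose 0; 3->0 ok
  pos 15: y in {3}, choose 3; 0->3 ok
  pos 16: x in {0,2}, choose 0; 3->0 ok
  pos 17: y in {3}, choose 3; 0->3 ok
  pos 18: x in {0,2}, choose 2; 3->2 ok

0,1,0,4,4,3,2,2,3,0,3,2,1,3,0,3,0,3,2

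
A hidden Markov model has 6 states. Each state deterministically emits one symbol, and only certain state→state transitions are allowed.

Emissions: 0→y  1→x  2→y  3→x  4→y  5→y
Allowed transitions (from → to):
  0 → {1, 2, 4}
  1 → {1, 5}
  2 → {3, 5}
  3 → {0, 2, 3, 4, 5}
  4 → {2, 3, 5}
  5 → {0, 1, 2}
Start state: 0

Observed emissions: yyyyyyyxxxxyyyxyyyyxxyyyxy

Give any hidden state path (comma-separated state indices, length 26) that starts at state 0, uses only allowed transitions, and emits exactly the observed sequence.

  [0] y  {0,2,4,5}  => 0  start
  [1] y  {0,2,4,5}  => 2  0->2 ok
  [2] y  {0,2,4,5}  => 5  2->5 ok
  [3] y  {0,2,4,5}  => 0  5->0 ok
  [4] y  {0,2,4,5}  => 4  0->4 ok
  [5] y  {0,2,4,5}  => 2  4->2 ok
  [6] y  {0,2,4,5}  => 5  2->5 ok
  [7] x  {1,3}  => 1  5->1 ok
  [8] x  {1,3}  => 1  1->1 ok
  [9] x  {1,3}  => 1  1->1 ok
  [10] x  {1,3}  => 1  1->1 ok
  [11] y  {0,2,4,5}  => 5  1->5 ok
  [12] y  {0,2,4,5}  => 0  5->0 ok
  [13] y  {0,2,4,5}  => 4  0->4 ok
  [14] x  {1,3}  => 3  4->3 ok
  [15] y  {0,2,4,5}  => 5  3->5 ok
  [16] y  {0,2,4,5}  => 0  5->0 ok
  [17] y  {0,2,4,5}  => 2  0->2 ok
  [18] y  {0,2,4,5}  => 5  2->5 ok
  [19] x  {1,3}  => 1  5->1 ok
  [20] x  {1,3}  => 1  1->1 ok
  [21] y  {0,2,4,5}  => 5  1->5 ok
  [22] y  {0,2,4,5}  => 0  5->0 ok
  [23] y  {0,2,4,5}  => 2  0->2 ok
  [24] x  {1,3}  => 3  2->3 ok
  [25] y  {0,2,4,5}  => 2  3->2 ok

0,2,5,0,4,2,5,1,1,1,1,5,0,4,3,5,0,2,5,1,1,5,0,2,3,2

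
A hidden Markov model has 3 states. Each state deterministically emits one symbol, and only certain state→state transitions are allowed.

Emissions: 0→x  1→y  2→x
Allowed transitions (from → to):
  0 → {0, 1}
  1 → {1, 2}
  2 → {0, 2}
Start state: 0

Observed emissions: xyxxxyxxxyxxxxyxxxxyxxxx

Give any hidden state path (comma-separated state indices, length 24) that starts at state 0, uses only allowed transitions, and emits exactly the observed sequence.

0,1,2,0,0,1,2,2,0,1,2,2,0,0,1,2,2,0,0,1,2,0,0,0

  t0 'x' -> {0,2}, take 0 (start)
  t1 'y' -> {1}, take 1 (0->1 ok)
  t2 'x' -> {0,2}, take 2 (1->2 ok)
  t3 'x' -> {0,2}, take 0 (2->0 ok)
  t4 'x' -> {0,2}, take 0 (0->0 ok)
  t5 'y' -> {1}, take 1 (0->1 ok)
  t6 'x' -> {0,2}, take 2 (1->2 ok)
  t7 'x' -> {0,2}, take 2 (2->2 ok)
  t8 'x' -> {0,2}, take 0 (2->0 ok)
  t9 'y' -> {1}, take 1 (0->1 ok)
  t10 'x' -> {0,2}, take 2 (1->2 ok)
  t11 'x' -> {0,2}, take 2 (2->2 ok)
  t12 'x' -> {0,2}, take 0 (2->0 ok)
  t13 'x' -> {0,2}, take 0 (0->0 ok)
  t14 'y' -> {1}, take 1 (0->1 ok)
  t15 'x' -> {0,2}, take 2 (1->2 ok)
  t16 'x' -> {0,2}, take 2 (2->2 ok)
  t17 'x' -> {0,2}, take 0 (2->0 ok)
  t18 'x' -> {0,2}, take 0 (0->0 ok)
  t19 'y' -> {1}, take 1 (0->1 ok)
  t20 'x' -> {0,2}, take 2 (1->2 ok)
  t21 'x' -> {0,2}, take 0 (2->0 ok)
  t22 'x' -> {0,2}, take 0 (0->0 ok)
  t23 'x' -> {0,2}, take 0 (0->0 ok)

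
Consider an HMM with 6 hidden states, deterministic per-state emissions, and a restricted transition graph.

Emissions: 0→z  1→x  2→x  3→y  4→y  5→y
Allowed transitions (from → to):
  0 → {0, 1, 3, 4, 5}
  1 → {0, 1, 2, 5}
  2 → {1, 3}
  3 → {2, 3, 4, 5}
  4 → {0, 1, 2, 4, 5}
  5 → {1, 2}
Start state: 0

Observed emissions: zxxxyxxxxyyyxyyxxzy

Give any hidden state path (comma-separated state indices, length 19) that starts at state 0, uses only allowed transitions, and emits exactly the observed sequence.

0,1,2,1,5,1,2,1,2,3,3,5,2,3,5,2,1,0,3

  [0] z  {0}  => 0  start
  [1] x  {1,2}  => 1  0->1 ok
  [2] x  {1,2}  => 2  1->2 ok
  [3] x  {1,2}  => 1  2->1 ok
  [4] y  {3,4,5}  => 5  1->5 ok
  [5] x  {1,2}  => 1  5->1 ok
  [6] x  {1,2}  => 2  1->2 ok
  [7] x  {1,2}  => 1  2->1 ok
  [8] x  {1,2}  => 2  1->2 ok
  [9] y  {3,4,5}  => 3  2->3 ok
  [10] y  {3,4,5}  => 3  3->3 ok
  [11] y  {3,4,5}  => 5  3->5 ok
  [12] x  {1,2}  => 2  5->2 ok
  [13] y  {3,4,5}  => 3  2->3 ok
  [14] y  {3,4,5}  => 5  3->5 ok
  [15] x  {1,2}  => 2  5->2 ok
  [16] x  {1,2}  => 1  2->1 ok
  [17] z  {0}  => 0  1->0 ok
  [18] y  {3,4,5}  => 3  0->3 ok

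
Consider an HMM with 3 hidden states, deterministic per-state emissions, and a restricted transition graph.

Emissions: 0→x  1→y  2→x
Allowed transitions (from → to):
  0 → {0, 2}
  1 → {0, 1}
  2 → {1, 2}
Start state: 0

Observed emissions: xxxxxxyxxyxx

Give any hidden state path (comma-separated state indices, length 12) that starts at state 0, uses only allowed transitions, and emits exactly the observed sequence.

  pos 0: x in {0,2}, choose 0; start
  pos 1: x in {0,2}, choose 0; 0->0 ok
  pos 2: x in {0,2}, choose 2; 0->2 ok
  pos 3: x in {0,2}, choose 2; 2->2 ok
  pos 4: x in {0,2}, choose 2; 2->2 ok
  pos 5: x in {0,2}, choose 2; 2->2 ok
  pos 6: y in {1}, choose 1; 2->1 ok
  pos 7: x in {0,2}, choose 0; 1->0 ok
  pos 8: x in {0,2}, choose 2; 0->2 ok
  pos 9: y in {1}, choose 1; 2->1 ok
  pos 10: x in {0,2}, choose 0; 1->0 ok
  pos 11: x in {0,2}, choose 0; 0->0 ok

0,0,2,2,2,2,1,0,2,1,0,0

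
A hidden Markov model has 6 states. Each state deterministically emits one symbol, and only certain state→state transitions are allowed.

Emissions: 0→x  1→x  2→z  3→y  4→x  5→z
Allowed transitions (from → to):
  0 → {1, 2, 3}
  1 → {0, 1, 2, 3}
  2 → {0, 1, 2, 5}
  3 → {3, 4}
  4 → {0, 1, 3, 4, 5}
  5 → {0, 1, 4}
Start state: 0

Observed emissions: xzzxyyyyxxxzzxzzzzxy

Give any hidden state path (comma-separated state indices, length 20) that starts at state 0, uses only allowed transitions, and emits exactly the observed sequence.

  t0 'x' -> {0,1,4}, take 0 (start)
  t1 'z' -> {2,5}, take 2 (0->2 ok)
  t2 'z' -> {2,5}, take 5 (2->5 ok)
  t3 'x' -> {0,1,4}, take 4 (5->4 ok)
  t4 'y' -> {3}, take 3 (4->3 ok)
  t5 'y' -> {3}, take 3 (3->3 ok)
  t6 'y' -> {3}, take 3 (3->3 ok)
  t7 'y' -> {3}, take 3 (3->3 ok)
  t8 'x' -> {0,1,4}, take 4 (3->4 ok)
  t9 'x' -> {0,1,4}, take 0 (4->0 ok)
  t10 'x' -> {0,1,4}, take 1 (0->1 ok)
  t11 'z' -> {2,5}, take 2 (1->2 ok)
  t12 'z' -> {2,5}, take 2 (2->2 ok)
  t13 'x' -> {0,1,4}, take 1 (2->1 ok)
  t14 'z' -> {2,5}, take 2 (1->2 ok)
  t15 'z' -> {2,5}, take 2 (2->2 ok)
  t16 'z' -> {2,5}, take 2 (2->2 ok)
  t17 'z' -> {2,5}, take 5 (2->5 ok)
  t18 'x' -> {0,1,4}, take 0 (5->0 ok)
  t19 'y' -> {3}, take 3 (0->3 ok)

0,2,5,4,3,3,3,3,4,0,1,2,2,1,2,2,2,5,0,3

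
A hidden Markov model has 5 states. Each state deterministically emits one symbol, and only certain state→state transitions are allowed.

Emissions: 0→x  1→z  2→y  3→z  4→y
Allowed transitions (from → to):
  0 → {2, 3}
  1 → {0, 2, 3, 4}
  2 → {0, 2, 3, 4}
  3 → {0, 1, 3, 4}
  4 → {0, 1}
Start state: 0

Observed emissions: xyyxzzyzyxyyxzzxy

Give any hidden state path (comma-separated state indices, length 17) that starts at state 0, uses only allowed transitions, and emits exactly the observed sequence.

0,2,2,0,3,1,2,3,4,0,2,4,0,3,1,0,2

  [0] x  {0}  => 0  start
  [1] y  {2,4}  => 2  0->2 ok
  [2] y  {2,4}  => 2  2->2 ok
  [3] x  {0}  => 0  2->0 ok
  [4] z  {1,3}  => 3  0->3 ok
  [5] z  {1,3}  => 1  3->1 ok
  [6] y  {2,4}  => 2  1->2 ok
  [7] z  {1,3}  => 3  2->3 ok
  [8] y  {2,4}  => 4  3->4 ok
  [9] x  {0}  => 0  4->0 ok
  [10] y  {2,4}  => 2  0->2 ok
  [11] y  {2,4}  => 4  2->4 ok
  [12] x  {0}  => 0  4->0 ok
  [13] z  {1,3}  => 3  0->3 ok
  [14] z  {1,3}  => 1  3->1 ok
  [15] x  {0}  => 0  1->0 ok
  [16] y  {2,4}  => 2  0->2 ok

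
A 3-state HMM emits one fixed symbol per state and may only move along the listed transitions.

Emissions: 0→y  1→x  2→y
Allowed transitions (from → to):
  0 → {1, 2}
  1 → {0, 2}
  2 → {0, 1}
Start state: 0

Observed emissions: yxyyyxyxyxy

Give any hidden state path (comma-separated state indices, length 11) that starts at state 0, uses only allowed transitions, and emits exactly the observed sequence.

0,1,0,2,0,1,2,1,0,1,0

  pos 0: y in {0,2}, choose 0; start
  pos 1: x in {1}, choose 1; 0->1 ok
  pos 2: y in {0,2}, choose 0; 1->0 ok
  pos 3: y in {0,2}, choose 2; 0->2 ok
  pos 4: y in {0,2}, choose 0; 2->0 ok
  pos 5: x in {1}, choose 1; 0->1 ok
  pos 6: y in {0,2}, choose 2; 1->2 ok
  pos 7: x in {1}, choose 1; 2->1 ok
  pos 8: y in {0,2}, choose 0; 1->0 ok
  pos 9: x in {1}, choose 1; 0->1 ok
  pos 10: y in {0,2}, choose 0; 1->0 ok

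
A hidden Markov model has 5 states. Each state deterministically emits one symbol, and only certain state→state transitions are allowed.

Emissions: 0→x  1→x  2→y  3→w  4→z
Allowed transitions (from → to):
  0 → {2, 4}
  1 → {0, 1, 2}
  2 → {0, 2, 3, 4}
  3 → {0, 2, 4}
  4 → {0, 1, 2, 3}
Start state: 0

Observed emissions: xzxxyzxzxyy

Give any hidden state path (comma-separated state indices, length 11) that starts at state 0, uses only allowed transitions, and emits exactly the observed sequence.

0,4,1,0,2,4,0,4,0,2,2

  t0 'x' -> {0,1}, take 0 (start)
  t1 'z' -> {4}, take 4 (0->4 ok)
  t2 'x' -> {0,1}, take 1 (4->1 ok)
  t3 'x' -> {0,1}, take 0 (1->0 ok)
  t4 'y' -> {2}, take 2 (0->2 ok)
  t5 'z' -> {4}, take 4 (2->4 ok)
  t6 'x' -> {0,1}, take 0 (4->0 ok)
  t7 'z' -> {4}, take 4 (0->4 ok)
  t8 'x' -> {0,1}, take 0 (4->0 ok)
  t9 'y' -> {2}, take 2 (0->2 ok)
  t10 'y' -> {2}, take 2 (2->2 ok)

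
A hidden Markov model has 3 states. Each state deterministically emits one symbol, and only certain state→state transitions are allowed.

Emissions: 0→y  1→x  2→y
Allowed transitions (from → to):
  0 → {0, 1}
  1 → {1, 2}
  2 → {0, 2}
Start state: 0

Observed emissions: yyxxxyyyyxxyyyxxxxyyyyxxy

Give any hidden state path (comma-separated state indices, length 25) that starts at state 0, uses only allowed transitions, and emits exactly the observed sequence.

  [0] y  {0,2}  => 0  start
  [1] y  {0,2}  => 0  0->0 ok
  [2] x  {1}  => 1  0->1 ok
  [3] x  {1}  => 1  1->1 ok
  [4] x  {1}  => 1  1->1 ok
  [5] y  {0,2}  => 2  1->2 ok
  [6] y  {0,2}  => 2  2->2 ok
  [7] y  {0,2}  => 2  2->2 ok
  [8] y  {0,2}  => 0  2->0 ok
  [9] x  {1}  => 1  0->1 ok
  [10] x  {1}  => 1  1->1 ok
  [11] y  {0,2}  => 2  1->2 ok
  [12] y  {0,2}  => 2  2->2 ok
  [13] y  {0,2}  => 0  2->0 ok
  [14] x  {1}  => 1  0->1 ok
  [15] x  {1}  => 1  1->1 ok
  [16] x  {1}  => 1  1->1 ok
  [17] x  {1}  => 1  1->1 ok
  [18] y  {0,2}  => 2  1->2 ok
  [19] y  {0,2}  => 2  2->2 ok
  [20] y  {0,2}  => 2  2->2 ok
  [21] y  {0,2}  => 0  2->0 ok
  [22] x  {1}  => 1  0->1 ok
  [23] x  {1}  => 1  1->1 ok
  [24] y  {0,2}  => 2  1->2 ok

0,0,1,1,1,2,2,2,0,1,1,2,2,0,1,1,1,1,2,2,2,0,1,1,2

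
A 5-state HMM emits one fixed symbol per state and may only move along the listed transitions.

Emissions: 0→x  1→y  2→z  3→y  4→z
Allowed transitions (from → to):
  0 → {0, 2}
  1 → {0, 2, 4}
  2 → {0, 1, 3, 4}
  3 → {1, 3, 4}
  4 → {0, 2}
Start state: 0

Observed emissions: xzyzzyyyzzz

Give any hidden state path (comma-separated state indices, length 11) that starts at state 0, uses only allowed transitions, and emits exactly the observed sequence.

0,2,1,4,2,3,3,1,4,2,4

  0: obs=x cand={0} pick 0 [start]
  1: obs=z cand={2,4} pick 2 [0->2 ok]
  2: obs=y cand={1,3} pick 1 [2->1 ok]
  3: obs=z cand={2,4} pick 4 [1->4 ok]
  4: obs=z cand={2,4} pick 2 [4->2 ok]
  5: obs=y cand={1,3} pick 3 [2->3 ok]
  6: obs=y cand={1,3} pick 3 [3->3 ok]
  7: obs=y cand={1,3} pick 1 [3->1 ok]
  8: obs=z cand={2,4} pick 4 [1->4 ok]
  9: obs=z cand={2,4} pick 2 [4->2 ok]
  10: obs=z cand={2,4} pick 4 [2->4 ok]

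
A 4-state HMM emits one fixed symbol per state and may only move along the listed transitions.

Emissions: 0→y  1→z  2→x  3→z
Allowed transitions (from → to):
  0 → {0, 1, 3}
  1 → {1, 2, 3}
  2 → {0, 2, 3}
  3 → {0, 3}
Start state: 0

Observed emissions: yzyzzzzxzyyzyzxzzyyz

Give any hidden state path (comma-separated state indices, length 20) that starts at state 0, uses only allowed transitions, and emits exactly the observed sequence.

  pos 0: y in {0}, choose 0; start
  pos 1: z in {1,3}, choose 3; 0->3 ok
  pos 2: y in {0}, choose 0; 3->0 ok
  pos 3: z in {1,3}, choose 1; 0->1 ok
  pos 4: z in {1,3}, choose 1; 1->1 ok
  pos 5: z in {1,3}, choose 1; 1->1 ok
  pos 6: z in {1,3}, choose 1; 1->1 ok
  pos 7: x in {2}, choose 2; 1->2 ok
  pos 8: z in {1,3}, choose 3; 2->3 ok
  pos 9: y in {0}, choose 0; 3->0 ok
  pos 10: y in {0}, choose 0; 0->0 ok
  pos 11: z in {1,3}, choose 3; 0->3 ok
  pos 12: y in {0}, choose 0; 3->0 ok
  pos 13: z in {1,3}, choose 1; 0->1 ok
  pos 14: x in {2}, choose 2; 1->2 ok
  pos 15: z in {1,3}, choose 3; 2->3 ok
  pos 16: z in {1,3}, choose 3; 3->3 ok
  pos 17: y in {0}, choose 0; 3->0 ok
  pos 18: y in {0}, choose 0; 0->0 ok
  pos 19: z in {1,3}, choose 3; 0->3 ok

0,3,0,1,1,1,1,2,3,0,0,3,0,1,2,3,3,0,0,3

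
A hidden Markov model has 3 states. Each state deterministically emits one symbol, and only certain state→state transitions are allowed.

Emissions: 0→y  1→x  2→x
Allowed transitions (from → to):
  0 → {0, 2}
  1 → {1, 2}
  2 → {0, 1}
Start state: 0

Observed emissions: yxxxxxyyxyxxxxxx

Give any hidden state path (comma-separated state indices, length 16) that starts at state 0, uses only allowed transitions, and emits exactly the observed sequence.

  [0] y  {0}  => 0  start
  [1] x  {1,2}  => 2  0->2 ok
  [2] x  {1,2}  => 1  2->1 ok
  [3] x  {1,2}  => 1  1->1 ok
  [4] x  {1,2}  => 1  1->1 ok
  [5] x  {1,2}  => 2  1->2 ok
  [6] y  {0}  => 0  2->0 ok
  [7] y  {0}  => 0  0->0 ok
  [8] x  {1,2}  => 2  0->2 ok
  [9] y  {0}  => 0  2->0 ok
  [10] x  {1,2}  => 2  0->2 ok
  [11] x  {1,2}  => 1  2->1 ok
  [12] x  {1,2}  => 1  1->1 ok
  [13] x  {1,2}  => 2  1->2 ok
  [14] x  {1,2}  => 1  2->1 ok
  [15] x  {1,2}  => 2  1->2 ok

0,2,1,1,1,2,0,0,2,0,2,1,1,2,1,2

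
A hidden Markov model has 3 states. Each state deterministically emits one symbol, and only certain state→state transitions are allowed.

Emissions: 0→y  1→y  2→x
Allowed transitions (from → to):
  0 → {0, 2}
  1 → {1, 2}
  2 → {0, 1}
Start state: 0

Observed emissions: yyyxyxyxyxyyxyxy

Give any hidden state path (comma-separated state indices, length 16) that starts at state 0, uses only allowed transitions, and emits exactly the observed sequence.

0,0,0,2,1,2,0,2,1,2,0,0,2,0,2,0

  [0] y  {0,1}  => 0  start
  [1] y  {0,1}  => 0  0->0 ok
  [2] y  {0,1}  => 0  0->0 ok
  [3] x  {2}  => 2  0->2 ok
  [4] y  {0,1}  => 1  2->1 ok
  [5] x  {2}  => 2  1->2 ok
  [6] y  {0,1}  => 0  2->0 ok
  [7] x  {2}  => 2  0->2 ok
  [8] y  {0,1}  => 1  2->1 ok
  [9] x  {2}  => 2  1->2 ok
  [10] y  {0,1}  => 0  2->0 ok
  [11] y  {0,1}  => 0  0->0 ok
  [12] x  {2}  => 2  0->2 ok
  [13] y  {0,1}  => 0  2->0 ok
  [14] x  {2}  => 2  0->2 ok
  [15] y  {0,1}  => 0  2->0 ok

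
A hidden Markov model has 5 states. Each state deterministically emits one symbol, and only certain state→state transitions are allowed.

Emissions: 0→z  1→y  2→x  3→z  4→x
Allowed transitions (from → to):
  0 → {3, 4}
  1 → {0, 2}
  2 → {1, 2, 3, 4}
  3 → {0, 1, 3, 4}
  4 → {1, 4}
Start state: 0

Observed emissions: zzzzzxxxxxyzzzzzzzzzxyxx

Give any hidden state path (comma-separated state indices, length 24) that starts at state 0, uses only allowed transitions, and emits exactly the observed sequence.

  pos 0: z in {0,3}, choose 0; start
  pos 1: z in {0,3}, choose 3; 0->3 ok
  pos 2: z in {0,3}, choose 3; 3->3 ok
  pos 3: z in {0,3}, choose 3; 3->3 ok
  pos 4: z in {0,3}, choose 0; 3->0 ok
  pos 5: x in {2,4}, choose 4; 0->4 ok
  pos 6: x in {2,4}, choose 4; 4->4 ok
  pos 7: x in {2,4}, choose 4; 4->4 ok
  pos 8: x in {2,4}, choose 4; 4->4 ok
  pos 9: x in {2,4}, choose 4; 4->4 ok
  pos 10: y in {1}, choose 1; 4->1 ok
  pos 11: z in {0,3}, choose 0; 1->0 ok
  pos 12: z in {0,3}, choose 3; 0->3 ok
  pos 13: z in {0,3}, choose 0; 3->0 ok
  pos 14: z in {0,3}, choose 3; 0->3 ok
  pos 15: z in {0,3}, choose 3; 3->3 ok
  pos 16: z in {0,3}, choose 0; 3->0 ok
  pos 17: z in {0,3}, choose 3; 0->3 ok
  pos 18: z in {0,3}, choose 0; 3->0 ok
  pos 19: z in {0,3}, choose 3; 0->3 ok
  pos 20: x in {2,4}, choose 4; 3->4 ok
  pos 21: y in {1}, choose 1; 4->1 ok
  pos 22: x in {2,4}, choose 2; 1->2 ok
  pos 23: x in {2,4}, choose 4; 2->4 ok

0,3,3,3,0,4,4,4,4,4,1,0,3,0,3,3,0,3,0,3,4,1,2,4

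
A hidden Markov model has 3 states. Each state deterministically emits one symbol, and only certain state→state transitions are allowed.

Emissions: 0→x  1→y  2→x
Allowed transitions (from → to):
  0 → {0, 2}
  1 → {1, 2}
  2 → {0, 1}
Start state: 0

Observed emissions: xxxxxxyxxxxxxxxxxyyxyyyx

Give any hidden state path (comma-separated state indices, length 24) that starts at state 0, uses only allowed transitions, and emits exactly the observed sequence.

  [0] x  {0,2}  => 0  start
  [1] x  {0,2}  => 0  0->0 ok
  [2] x  {0,2}  => 2  0->2 ok
  [3] x  {0,2}  => 0  2->0 ok
  [4] x  {0,2}  => 0  0->0 ok
  [5] x  {0,2}  => 2  0->2 ok
  [6] y  {1}  => 1  2->1 ok
  [7] x  {0,2}  => 2  1->2 ok
  [8] x  {0,2}  => 0  2->0 ok
  [9] x  {0,2}  => 2  0->2 ok
  [10] x  {0,2}  => 0  2->0 ok
  [11] x  {0,2}  => 2  0->2 ok
  [12] x  {0,2}  => 0  2->0 ok
  [13] x  {0,2}  => 0  0->0 ok
  [14] x  {0,2}  => 2  0->2 ok
  [15] x  {0,2}  => 0  2->0 ok
  [16] x  {0,2}  => 2  0->2 ok
  [17] y  {1}  => 1  2->1 ok
  [18] y  {1}  => 1  1->1 ok
  [19] x  {0,2}  => 2  1->2 ok
  [20] y  {1}  => 1  2->1 ok
  [21] y  {1}  => 1  1->1 ok
  [22] y  {1}  => 1  1->1 ok
  [23] x  {0,2}  => 2  1->2 ok

0,0,2,0,0,2,1,2,0,2,0,2,0,0,2,0,2,1,1,2,1,1,1,2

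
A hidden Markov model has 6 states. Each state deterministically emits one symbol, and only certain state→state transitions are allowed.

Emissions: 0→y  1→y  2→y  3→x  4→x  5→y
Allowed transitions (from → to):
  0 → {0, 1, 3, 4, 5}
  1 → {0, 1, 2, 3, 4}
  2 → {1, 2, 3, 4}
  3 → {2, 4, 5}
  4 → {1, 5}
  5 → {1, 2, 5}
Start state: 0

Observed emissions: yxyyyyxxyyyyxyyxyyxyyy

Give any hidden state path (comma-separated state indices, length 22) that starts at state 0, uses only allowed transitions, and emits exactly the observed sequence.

0,3,5,5,1,1,3,4,5,5,1,2,4,5,2,4,1,2,4,1,1,1

  0: obs=y cand={0,1,2,5} pick 0 [start]
  1: obs=x cand={3,4} pick 3 [0->3 ok]
  2: obs=y cand={0,1,2,5} pick 5 [3->5 ok]
  3: obs=y cand={0,1,2,5} pick 5 [5->5 ok]
  4: obs=y cand={0,1,2,5} pick 1 [5->1 ok]
  5: obs=y cand={0,1,2,5} pick 1 [1->1 ok]
  6: obs=x cand={3,4} pick 3 [1->3 ok]
  7: obs=x cand={3,4} pick 4 [3->4 ok]
  8: obs=y cand={0,1,2,5} pick 5 [4->5 ok]
  9: obs=y cand={0,1,2,5} pick 5 [5->5 ok]
  10: obs=y cand={0,1,2,5} pick 1 [5->1 ok]
  11: obs=y cand={0,1,2,5} pick 2 [1->2 ok]
  12: obs=x cand={3,4} pick 4 [2->4 ok]
  13: obs=y cand={0,1,2,5} pick 5 [4->5 ok]
  14: obs=y cand={0,1,2,5} pick 2 [5->2 ok]
  15: obs=x cand={3,4} pick 4 [2->4 ok]
  16: obs=y cand={0,1,2,5} pick 1 [4->1 ok]
  17: obs=y cand={0,1,2,5} pick 2 [1->2 ok]
  18: obs=x cand={3,4} pick 4 [2->4 ok]
  19: obs=y cand={0,1,2,5} pick 1 [4->1 ok]
  20: obs=y cand={0,1,2,5} pick 1 [1->1 ok]
  21: obs=y cand={0,1,2,5} pick 1 [1->1 ok]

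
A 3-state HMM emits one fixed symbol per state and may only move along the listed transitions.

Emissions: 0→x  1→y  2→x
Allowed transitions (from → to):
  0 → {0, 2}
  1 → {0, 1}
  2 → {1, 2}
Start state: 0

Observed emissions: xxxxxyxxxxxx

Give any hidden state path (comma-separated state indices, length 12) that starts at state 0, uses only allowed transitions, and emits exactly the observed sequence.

0,0,0,2,2,1,0,0,0,2,2,2

  t0 'x' -> {0,2}, take 0 (start)
  t1 'x' -> {0,2}, take 0 (0->0 ok)
  t2 'x' -> {0,2}, take 0 (0->0 ok)
  t3 'x' -> {0,2}, take 2 (0->2 ok)
  t4 'x' -> {0,2}, take 2 (2->2 ok)
  t5 'y' -> {1}, take 1 (2->1 ok)
  t6 'x' -> {0,2}, take 0 (1->0 ok)
  t7 'x' -> {0,2}, take 0 (0->0 ok)
  t8 'x' -> {0,2}, take 0 (0->0 ok)
  t9 'x' -> {0,2}, take 2 (0->2 ok)
  t10 'x' -> {0,2}, take 2 (2->2 ok)
  t11 'x' -> {0,2}, take 2 (2->2 ok)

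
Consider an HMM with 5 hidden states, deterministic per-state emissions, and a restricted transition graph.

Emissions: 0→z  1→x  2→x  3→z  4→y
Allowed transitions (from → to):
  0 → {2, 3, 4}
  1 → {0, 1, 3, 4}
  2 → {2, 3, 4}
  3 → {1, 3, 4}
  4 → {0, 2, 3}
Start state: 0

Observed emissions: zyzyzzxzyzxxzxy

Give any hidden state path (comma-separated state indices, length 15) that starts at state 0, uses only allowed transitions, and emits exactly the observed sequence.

0,4,3,4,3,3,1,3,4,3,1,1,0,2,4

  pos 0: z in {0,3}, choose 0; start
  pos 1: y in {4}, choose 4; 0->4 ok
  pos 2: z in {0,3}, choose 3; 4->3 ok
  pos 3: y in {4}, choose 4; 3->4 ok
  pos 4: z in {0,3}, choose 3; 4->3 ok
  pos 5: z in {0,3}, choose 3; 3->3 ok
  pos 6: x in {1,2}, choose 1; 3->1 ok
  pos 7: z in {0,3}, choose 3; 1->3 ok
  pos 8: y in {4}, choose 4; 3->4 ok
  pos 9: z in {0,3}, choose 3; 4->3 ok
  pos 10: x in {1,2}, choose 1; 3->1 ok
  pos 11: x in {1,2}, choose 1; 1->1 ok
  pos 12: z in {0,3}, choose 0; 1->0 ok
  pos 13: x in {1,2}, choose 2; 0->2 ok
  pos 14: y in {4}, choose 4; 2->4 ok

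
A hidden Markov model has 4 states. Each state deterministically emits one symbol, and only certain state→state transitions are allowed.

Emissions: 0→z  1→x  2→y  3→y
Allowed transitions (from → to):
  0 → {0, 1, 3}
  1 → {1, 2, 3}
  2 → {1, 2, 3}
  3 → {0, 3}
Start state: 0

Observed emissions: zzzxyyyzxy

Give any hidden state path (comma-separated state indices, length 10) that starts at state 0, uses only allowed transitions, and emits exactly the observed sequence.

0,0,0,1,2,3,3,0,1,3

  t0 'z' -> {0}, take 0 (start)
  t1 'z' -> {0}, take 0 (0->0 ok)
  t2 'z' -> {0}, take 0 (0->0 ok)
  t3 'x' -> {1}, take 1 (0->1 ok)
  t4 'y' -> {2,3}, take 2 (1->2 ok)
  t5 'y' -> {2,3}, take 3 (2->3 ok)
  t6 'y' -> {2,3}, take 3 (3->3 ok)
  t7 'z' -> {0}, take 0 (3->0 ok)
  t8 'x' -> {1}, take 1 (0->1 ok)
  t9 'y' -> {2,3}, take 3 (1->3 ok)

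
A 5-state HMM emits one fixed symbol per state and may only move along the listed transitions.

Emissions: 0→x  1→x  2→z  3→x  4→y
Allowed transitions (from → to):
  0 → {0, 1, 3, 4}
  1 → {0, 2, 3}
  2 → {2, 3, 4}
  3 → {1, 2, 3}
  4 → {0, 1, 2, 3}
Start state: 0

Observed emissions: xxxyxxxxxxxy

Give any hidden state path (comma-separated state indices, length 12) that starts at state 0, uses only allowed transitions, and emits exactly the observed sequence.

0,0,0,4,0,1,3,1,0,1,0,4

  pos 0: x in {0,1,3}, choose 0; start
  pos 1: x in {0,1,3}, choose 0; 0->0 ok
  pos 2: x in {0,1,3}, choose 0; 0->0 ok
  pos 3: y in {4}, choose 4; 0->4 ok
  pos 4: x in {0,1,3}, choose 0; 4->0 ok
  pos 5: x in {0,1,3}, choose 1; 0->1 ok
  pos 6: x in {0,1,3}, choose 3; 1->3 ok
  pos 7: x in {0,1,3}, choose 1; 3->1 ok
  pos 8: x in {0,1,3}, choose 0; 1->0 ok
  pos 9: x in {0,1,3}, choose 1; 0->1 ok
  pos 10: x in {0,1,3}, choose 0; 1->0 ok
  pos 11: y in {4}, choose 4; 0->4 ok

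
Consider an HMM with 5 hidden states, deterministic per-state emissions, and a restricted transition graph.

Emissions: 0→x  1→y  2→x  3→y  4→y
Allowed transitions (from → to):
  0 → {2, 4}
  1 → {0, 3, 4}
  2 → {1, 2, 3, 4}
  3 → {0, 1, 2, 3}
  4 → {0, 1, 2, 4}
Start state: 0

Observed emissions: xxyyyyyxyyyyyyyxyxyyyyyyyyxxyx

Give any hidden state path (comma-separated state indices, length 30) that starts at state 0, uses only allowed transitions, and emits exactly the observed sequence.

  pos 0: x in {0,2}, choose 0; start
  pos 1: x in {0,2}, choose 2; 0->2 ok
  pos 2: y in {1,3,4}, choose 1; 2->1 ok
  pos 3: y in {1,3,4}, choose 3; 1->3 ok
  pos 4: y in {1,3,4}, choose 3; 3->3 ok
  pos 5: y in {1,3,4}, choose 1; 3->1 ok
  pos 6: y in {1,3,4}, choose 3; 1->3 ok
  pos 7: x in {0,2}, choose 0; 3->0 ok
  pos 8: y in {1,3,4}, choose 4; 0->4 ok
  pos 9: y in {1,3,4}, choose 4; 4->4 ok
  pos 10: y in {1,3,4}, choose 1; 4->1 ok
  pos 11: y in {1,3,4}, choose 3; 1->3 ok
  pos 12: y in {1,3,4}, choose 1; 3->1 ok
  pos 13: y in {1,3,4}, choose 4; 1->4 ok
  pos 14: y in {1,3,4}, choose 1; 4->1 ok
  pos 15: x in {0,2}, choose 0; 1->0 ok
  pos 16: y in {1,3,4}, choose 4; 0->4 ok
  pos 17: x in {0,2}, choose 2; 4->2 ok
  pos 18: y in {1,3,4}, choose 1; 2->1 ok
  pos 19: y in {1,3,4}, choose 3; 1->3 ok
  pos 20: y in {1,3,4}, choose 1; 3->1 ok
  pos 21: y in {1,3,4}, choose 4; 1->4 ok
  pos 22: y in {1,3,4}, choose 4; 4->4 ok
  pos 23: y in {1,3,4}, choose 1; 4->1 ok
  pos 24: y in {1,3,4}, choose 3; 1->3 ok
  pos 25: y in {1,3,4}, choose 3; 3->3 ok
  pos 26: x in {0,2}, choose 0; 3->0 ok
  pos 27: x in {0,2}, choose 2; 0->2 ok
  pos 28: y in {1,3,4}, choose 4; 2->4 ok
  pos 29: x in {0,2}, choose 0; 4->0 ok

0,2,1,3,3,1,3,0,4,4,1,3,1,4,1,0,4,2,1,3,1,4,4,1,3,3,0,2,4,0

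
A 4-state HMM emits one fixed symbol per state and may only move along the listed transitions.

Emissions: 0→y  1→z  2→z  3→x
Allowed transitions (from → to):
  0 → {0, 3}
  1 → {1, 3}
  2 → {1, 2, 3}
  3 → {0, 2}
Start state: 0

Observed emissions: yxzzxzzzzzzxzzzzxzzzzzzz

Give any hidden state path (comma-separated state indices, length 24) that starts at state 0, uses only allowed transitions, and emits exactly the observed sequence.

  pos 0: y in {0}, choose 0; start
  pos 1: x in {3}, choose 3; 0->3 ok
  pos 2: z in {1,2}, choose 2; 3->2 ok
  pos 3: z in {1,2}, choose 1; 2->1 ok
  pos 4: x in {3}, choose 3; 1->3 ok
  pos 5: z in {1,2}, choose 2; 3->2 ok
  pos 6: z in {1,2}, choose 2; 2->2 ok
  pos 7: z in {1,2}, choose 2; 2->2 ok
  pos 8: z in {1,2}, choose 1; 2->1 ok
  pos 9: z in {1,2}, choose 1; 1->1 ok
  pos 10: z in {1,2}, choose 1; 1->1 ok
  pos 11: x in {3}, choose 3; 1->3 ok
  pos 12: z in {1,2}, choose 2; 3->2 ok
  pos 13: z in {1,2}, choose 2; 2->2 ok
  pos 14: z in {1,2}, choose 2; 2->2 ok
  pos 15: z in {1,2}, choose 1; 2->1 ok
  pos 16: x in {3}, choose 3; 1->3 ok
  pos 17: z in {1,2}, choose 2; 3->2 ok
  pos 18: z in {1,2}, choose 2; 2->2 ok
  pos 19: z in {1,2}, choose 1; 2->1 ok
  pos 20: z in {1,2}, choose 1; 1->1 ok
  pos 21: z in {1,2}, choose 1; 1->1 ok
  pos 22: z in {1,2}, choose 1; 1->1 ok
  pos 23: z in {1,2}, choose 1; 1->1 ok

0,3,2,1,3,2,2,2,1,1,1,3,2,2,2,1,3,2,2,1,1,1,1,1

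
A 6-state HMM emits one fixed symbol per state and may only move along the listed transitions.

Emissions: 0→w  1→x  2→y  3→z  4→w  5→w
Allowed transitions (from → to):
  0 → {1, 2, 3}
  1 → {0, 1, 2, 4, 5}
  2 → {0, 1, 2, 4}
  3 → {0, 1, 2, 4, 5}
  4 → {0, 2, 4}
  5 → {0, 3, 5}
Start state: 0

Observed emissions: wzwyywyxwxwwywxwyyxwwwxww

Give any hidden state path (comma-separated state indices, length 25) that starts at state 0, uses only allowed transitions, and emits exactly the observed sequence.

  t0 'w' -> {0,4,5}, take 0 (start)
  t1 'z' -> {3}, take 3 (0->3 ok)
  t2 'w' -> {0,4,5}, take 4 (3->4 ok)
  t3 'y' -> {2}, take 2 (4->2 ok)
  t4 'y' -> {2}, take 2 (2->2 ok)
  t5 'w' -> {0,4,5}, take 4 (2->4 ok)
  t6 'y' -> {2}, take 2 (4->2 ok)
  t7 'x' -> {1}, take 1 (2->1 ok)
  t8 'w' -> {0,4,5}, take 0 (1->0 ok)
  t9 'x' -> {1}, take 1 (0->1 ok)
  t10 'w' -> {0,4,5}, take 4 (1->4 ok)
  t11 'w' -> {0,4,5}, take 4 (4->4 ok)
  t12 'y' -> {2}, take 2 (4->2 ok)
  t13 'w' -> {0,4,5}, take 0 (2->0 ok)
  t14 'x' -> {1}, take 1 (0->1 ok)
  t15 'w' -> {0,4,5}, take 4 (1->4 ok)
  t16 'y' -> {2}, take 2 (4->2 ok)
  t17 'y' -> {2}, take 2 (2->2 ok)
  t18 'x' -> {1}, take 1 (2->1 ok)
  t19 'w' -> {0,4,5}, take 4 (1->4 ok)
  t20 'w' -> {0,4,5}, take 4 (4->4 ok)
  t21 'w' -> {0,4,5}, take 0 (4->0 ok)
  t22 'x' -> {1}, take 1 (0->1 ok)
  t23 'w' -> {0,4,5}, take 4 (1->4 ok)
  t24 'w' -> {0,4,5}, take 0 (4->0 ok)

0,3,4,2,2,4,2,1,0,1,4,4,2,0,1,4,2,2,1,4,4,0,1,4,0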